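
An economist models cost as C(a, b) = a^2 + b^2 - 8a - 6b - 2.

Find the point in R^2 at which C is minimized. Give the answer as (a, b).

C(a,b) separates as P(a) + Q(b) − 2, so its minimum is min P + min Q − 2.
P'(a) = 2a - 8 vanishes at a ∈ {4}; Q'(b) = 2b - 6 vanishes at b ∈ {3}.
Local minima of P (where P''>0): P(4)=-16. Local minima of Q: Q(3)=-9.
So the global minimum of C is P(4) + Q(3) − 2 = -16 − 9 − 2 = -27, attained at (4, 3).

(4, 3)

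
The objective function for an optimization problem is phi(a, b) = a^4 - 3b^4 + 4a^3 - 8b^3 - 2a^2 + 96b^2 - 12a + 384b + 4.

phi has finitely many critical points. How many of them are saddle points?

phi separates as a function of a plus a function of b, so ∇phi=0 decouples.
∂phi/∂a = 4(a - 1)(a + 1)(a + 3) = 0 at a ∈ {-3, -1, 1}; ∂phi/∂b = -12(b - 4)(b + 2)(b + 4) = 0 at b ∈ {-4, -2, 4}.
The Hessian is diagonal: diag(phi_aa, phi_bb). Second derivatives: phi_aa(-3)=32, phi_aa(-1)=-16, phi_aa(1)=32; phi_bb(-4)=-192, phi_bb(-2)=144, phi_bb(4)=-576.
Saddle points occur where the two diagonal entries have opposite signs: (-3, -4), (-3, 4), (-1, -2), (1, -4), (1, 4). Count: 5.

5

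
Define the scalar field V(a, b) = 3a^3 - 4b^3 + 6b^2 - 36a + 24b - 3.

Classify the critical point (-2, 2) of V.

The mixed partial ∂²V/∂a∂b is 0, so the Hessian at any point is diag(V_aa, V_bb) = diag(18a, 12(-2b + 1)).
At (-2, 2): H = diag(-36, -36).
Both eigenvalues are negative, so H is negative definite: a local maximum.

local maximum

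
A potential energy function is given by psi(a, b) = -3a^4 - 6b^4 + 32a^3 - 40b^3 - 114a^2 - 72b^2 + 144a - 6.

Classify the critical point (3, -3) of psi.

The mixed partial ∂²psi/∂a∂b is 0, so the Hessian at any point is diag(psi_aa, psi_bb) = diag(12(-3a^2 + 16a - 19), -24(3b^2 + 10b + 6)).
At (3, -3): H = diag(24, -72).
The eigenvalues have opposite signs, so H is indefinite: a saddle point.

saddle point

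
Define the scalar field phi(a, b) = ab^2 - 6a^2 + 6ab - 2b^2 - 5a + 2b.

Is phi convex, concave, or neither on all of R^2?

The term ab^2 is cubic, so the Hessian is not constant.
∂²phi/∂b² = 2a - 4, which takes both signs as a varies (negative for sufficiently negative a). A diagonal entry of the Hessian changing sign means the Hessian is neither positive- nor negative-semidefinite on all of R^2.

neither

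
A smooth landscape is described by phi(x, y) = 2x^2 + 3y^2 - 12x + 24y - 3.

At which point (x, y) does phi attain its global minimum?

(3, -4)

phi(x,y) separates as P(x) + Q(y) − 3, so its minimum is min P + min Q − 3.
P'(x) = 4x - 12 vanishes at x ∈ {3}; Q'(y) = 6y + 24 vanishes at y ∈ {-4}.
Local minima of P (where P''>0): P(3)=-18. Local minima of Q: Q(-4)=-48.
So the global minimum of phi is P(3) + Q(-4) − 3 = -18 − 48 − 3 = -69, attained at (3, -4).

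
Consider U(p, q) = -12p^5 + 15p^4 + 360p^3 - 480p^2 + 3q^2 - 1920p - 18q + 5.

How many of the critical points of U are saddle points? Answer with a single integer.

U separates as a function of p plus a function of q, so ∇U=0 decouples.
∂U/∂p = -60(p - 4)(p - 2)(p + 1)(p + 4) = 0 at p ∈ {-4, -1, 2, 4}; ∂U/∂q = 6(q - 3) = 0 at q ∈ {3}.
The Hessian is diagonal: diag(U_pp, U_qq). Second derivatives: U_pp(-4)=8640, U_pp(-1)=-2700, U_pp(2)=2160, U_pp(4)=-4800; U_qq(3)=6.
Saddle points occur where the two diagonal entries have opposite signs: (-1, 3), (4, 3). Count: 2.

2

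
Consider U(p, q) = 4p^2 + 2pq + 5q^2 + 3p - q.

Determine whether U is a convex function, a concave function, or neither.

U is quadratic, so its Hessian is the constant matrix H = [[8, 2], [2, 10]].
det(H) = 76, tr(H) = 18.
det(H) > 0 and tr(H) > 0, so H is positive definite everywhere: convex.

convex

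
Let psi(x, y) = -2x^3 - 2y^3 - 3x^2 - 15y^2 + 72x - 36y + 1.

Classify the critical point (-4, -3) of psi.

The mixed partial ∂²psi/∂x∂y is 0, so the Hessian at any point is diag(psi_xx, psi_yy) = diag(-6(2x + 1), -6(2y + 5)).
At (-4, -3): H = diag(42, 6).
Both eigenvalues are positive, so H is positive definite: a local minimum.

local minimum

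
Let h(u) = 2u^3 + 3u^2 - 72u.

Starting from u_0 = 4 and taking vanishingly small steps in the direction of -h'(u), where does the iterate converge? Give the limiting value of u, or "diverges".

3

h'(u) = 6(u - 3)(u + 4), so h'(4) = 48.
Gradient descent moves in the -h' direction, i.e. u is decreasing.
The nearest critical point in that direction is u = 3, where h'' = 42 > 0 (a local minimum). The iterate converges there.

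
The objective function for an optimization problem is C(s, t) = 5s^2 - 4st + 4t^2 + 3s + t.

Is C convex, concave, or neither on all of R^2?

convex

C is quadratic, so its Hessian is the constant matrix H = [[10, -4], [-4, 8]].
det(H) = 64, tr(H) = 18.
det(H) > 0 and tr(H) > 0, so H is positive definite everywhere: convex.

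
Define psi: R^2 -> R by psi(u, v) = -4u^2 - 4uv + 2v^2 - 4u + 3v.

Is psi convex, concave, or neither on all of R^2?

psi is quadratic, so its Hessian is the constant matrix H = [[-8, -4], [-4, 4]].
det(H) = -48, tr(H) = -4.
det(H) < 0, so H is indefinite: neither convex nor concave.

neither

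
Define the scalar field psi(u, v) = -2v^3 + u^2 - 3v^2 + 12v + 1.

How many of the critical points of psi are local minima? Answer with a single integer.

psi separates as a function of u plus a function of v, so ∇psi=0 decouples.
∂psi/∂u = 2u = 0 at u ∈ {0}; ∂psi/∂v = -6(v - 1)(v + 2) = 0 at v ∈ {-2, 1}.
The Hessian is diagonal: diag(psi_uu, psi_vv). Second derivatives: psi_uu(0)=2; psi_vv(-2)=18, psi_vv(1)=-18.
Local minima occur where both diagonal entries positive: (0, -2). Count: 1.

1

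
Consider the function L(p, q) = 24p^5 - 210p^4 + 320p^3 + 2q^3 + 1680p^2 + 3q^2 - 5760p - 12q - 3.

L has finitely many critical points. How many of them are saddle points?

L separates as a function of p plus a function of q, so ∇L=0 decouples.
∂L/∂p = 120(p - 4)(p - 3)(p - 2)(p + 2) = 0 at p ∈ {-2, 2, 3, 4}; ∂L/∂q = 6(q - 1)(q + 2) = 0 at q ∈ {-2, 1}.
The Hessian is diagonal: diag(L_pp, L_qq). Second derivatives: L_pp(-2)=-14400, L_pp(2)=960, L_pp(3)=-600, L_pp(4)=1440; L_qq(-2)=-18, L_qq(1)=18.
Saddle points occur where the two diagonal entries have opposite signs: (-2, 1), (2, -2), (3, 1), (4, -2). Count: 4.

4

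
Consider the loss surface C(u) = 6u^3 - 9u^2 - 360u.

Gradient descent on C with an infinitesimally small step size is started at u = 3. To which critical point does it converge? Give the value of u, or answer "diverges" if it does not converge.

5

C'(u) = 18(u - 5)(u + 4), so C'(3) = -252.
Gradient descent moves in the -C' direction, i.e. u is increasing.
The nearest critical point in that direction is u = 5, where C'' = 162 > 0 (a local minimum). The iterate converges there.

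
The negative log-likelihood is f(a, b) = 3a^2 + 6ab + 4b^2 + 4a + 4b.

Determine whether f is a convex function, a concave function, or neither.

f is quadratic, so its Hessian is the constant matrix H = [[6, 6], [6, 8]].
det(H) = 12, tr(H) = 14.
det(H) > 0 and tr(H) > 0, so H is positive definite everywhere: convex.

convex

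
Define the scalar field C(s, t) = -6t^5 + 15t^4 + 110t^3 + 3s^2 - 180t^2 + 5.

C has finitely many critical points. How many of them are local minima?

2

C separates as a function of s plus a function of t, so ∇C=0 decouples.
∂C/∂s = 6s = 0 at s ∈ {0}; ∂C/∂t = -30t(t - 4)(t - 1)(t + 3) = 0 at t ∈ {-3, 0, 1, 4}.
The Hessian is diagonal: diag(C_ss, C_tt). Second derivatives: C_ss(0)=6; C_tt(-3)=2520, C_tt(0)=-360, C_tt(1)=360, C_tt(4)=-2520.
Local minima occur where both diagonal entries positive: (0, -3), (0, 1). Count: 2.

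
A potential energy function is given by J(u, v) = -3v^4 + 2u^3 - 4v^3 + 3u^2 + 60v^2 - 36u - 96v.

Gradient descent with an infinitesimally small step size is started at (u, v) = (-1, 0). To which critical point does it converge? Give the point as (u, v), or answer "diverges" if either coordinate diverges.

(2, 1)

J is separable, so gradient descent decouples: u follows -∂J/∂u, v follows -∂J/∂v.
∂J/∂u = 6(u - 2)(u + 3); at u=-1 this is -36, so u increases.
∂J/∂v = -12(v - 2)(v - 1)(v + 4); at v=0 this is -96, so v increases.
u converges to its nearest critical value 2 (a local min of the u-part); v converges to 1. The iterate converges to (2, 1).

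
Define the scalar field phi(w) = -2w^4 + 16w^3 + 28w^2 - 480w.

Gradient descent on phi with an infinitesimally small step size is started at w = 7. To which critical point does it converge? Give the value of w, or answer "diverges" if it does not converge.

diverges

phi'(w) = -8(w - 5)(w - 4)(w + 3), so phi'(7) = -480.
Gradient descent moves in the -phi' direction, i.e. w is increasing.
There is no critical point above w=7, and phi' keeps the same sign, so the iterate runs off to +∞.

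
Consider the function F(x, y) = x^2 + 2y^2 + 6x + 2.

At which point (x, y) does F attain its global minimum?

F(x,y) separates as P(x) + Q(y) + 2, so its minimum is min P + min Q + 2.
P'(x) = 2x + 6 vanishes at x ∈ {-3}; Q'(y) = 4y vanishes at y ∈ {0}.
Local minima of P (where P''>0): P(-3)=-9. Local minima of Q: Q(0)=0.
So the global minimum of F is P(-3) + Q(0) + 2 = -9 + 0 + 2 = -7, attained at (-3, 0).

(-3, 0)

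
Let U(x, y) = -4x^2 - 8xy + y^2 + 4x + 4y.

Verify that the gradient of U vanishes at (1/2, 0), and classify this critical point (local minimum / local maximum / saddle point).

∇U = (-8x - 8y + 4, -8x + 2y + 4); substituting (1/2, 0) gives ∇U = (0, 0), so (1/2, 0) is indeed a critical point.
The Hessian of U is constant: H = [[-8, -8], [-8, 2]].
det(H) = (-8)·2 − (-8)² = -80.
Since det(H) < 0, H is indefinite and the critical point is a saddle point.

saddle point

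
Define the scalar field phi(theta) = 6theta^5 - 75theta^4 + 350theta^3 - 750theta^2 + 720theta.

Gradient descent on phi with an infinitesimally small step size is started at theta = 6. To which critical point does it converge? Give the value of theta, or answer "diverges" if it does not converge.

4

phi'(theta) = 30(theta - 4)(theta - 3)(theta - 2)(theta - 1), so phi'(6) = 3600.
Gradient descent moves in the -phi' direction, i.e. theta is decreasing.
The nearest critical point in that direction is theta = 4, where phi'' = 180 > 0 (a local minimum). The iterate converges there.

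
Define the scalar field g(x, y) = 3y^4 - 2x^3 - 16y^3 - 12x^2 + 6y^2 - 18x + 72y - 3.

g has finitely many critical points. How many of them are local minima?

2

g separates as a function of x plus a function of y, so ∇g=0 decouples.
∂g/∂x = -6(x + 1)(x + 3) = 0 at x ∈ {-3, -1}; ∂g/∂y = 12(y - 3)(y - 2)(y + 1) = 0 at y ∈ {-1, 2, 3}.
The Hessian is diagonal: diag(g_xx, g_yy). Second derivatives: g_xx(-3)=12, g_xx(-1)=-12; g_yy(-1)=144, g_yy(2)=-36, g_yy(3)=48.
Local minima occur where both diagonal entries positive: (-3, -1), (-3, 3). Count: 2.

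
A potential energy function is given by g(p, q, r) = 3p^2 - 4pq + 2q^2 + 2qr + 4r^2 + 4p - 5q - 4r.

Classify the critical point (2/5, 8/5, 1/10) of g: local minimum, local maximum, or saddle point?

local minimum

The Hessian is constant: H = [[6, -4, 0], [-4, 4, 2], [0, 2, 8]].
Leading principal minors: Δ₁ = 6, Δ₂ = 8, Δ₃ = 40.
All leading minors are positive, so H is positive definite: a local minimum.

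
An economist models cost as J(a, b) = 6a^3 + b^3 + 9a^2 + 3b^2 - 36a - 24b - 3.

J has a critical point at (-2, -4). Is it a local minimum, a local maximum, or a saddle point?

local maximum

The mixed partial ∂²J/∂a∂b is 0, so the Hessian at any point is diag(J_aa, J_bb) = diag(18(2a + 1), 6(b + 1)).
At (-2, -4): H = diag(-54, -18).
Both eigenvalues are negative, so H is negative definite: a local maximum.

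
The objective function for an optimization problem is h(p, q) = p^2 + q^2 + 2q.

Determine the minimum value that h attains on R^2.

h(p,q) separates as A(p) + B(q), so its minimum is min A + min B.
A'(p) = 2p vanishes at p ∈ {0}; B'(q) = 2q + 2 vanishes at q ∈ {-1}.
Local minima of A (where A''>0): A(0)=0. Local minima of B: B(-1)=-1.
So the global minimum of h is A(0) + B(-1) = 0 − 1 = -1, attained at (0, -1).

-1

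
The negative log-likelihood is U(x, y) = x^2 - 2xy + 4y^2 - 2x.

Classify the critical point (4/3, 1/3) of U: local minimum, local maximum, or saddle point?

The Hessian of U is constant: H = [[2, -2], [-2, 8]].
det(H) = 2·8 − (-2)² = 12.
det(H) > 0 and tr(H) = 10 > 0, so H is positive definite and the point is a local minimum.

local minimum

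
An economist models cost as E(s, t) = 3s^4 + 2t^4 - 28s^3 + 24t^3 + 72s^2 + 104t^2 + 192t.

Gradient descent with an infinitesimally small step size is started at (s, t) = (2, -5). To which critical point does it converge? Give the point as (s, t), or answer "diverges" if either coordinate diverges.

E is separable, so gradient descent decouples: s follows -∂E/∂s, t follows -∂E/∂t.
∂E/∂s = 12s(s - 4)(s - 3); at s=2 this is 48, so s decreases.
∂E/∂t = 8(t + 2)(t + 3)(t + 4); at t=-5 this is -48, so t increases.
s converges to its nearest critical value 0 (a local min of the s-part); t converges to -4. The iterate converges to (0, -4).

(0, -4)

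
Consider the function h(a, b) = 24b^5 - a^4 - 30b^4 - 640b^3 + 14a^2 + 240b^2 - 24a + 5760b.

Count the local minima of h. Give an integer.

h separates as a function of a plus a function of b, so ∇h=0 decouples.
∂h/∂a = -4(a - 2)(a - 1)(a + 3) = 0 at a ∈ {-3, 1, 2}; ∂h/∂b = 120(b - 4)(b - 2)(b + 2)(b + 3) = 0 at b ∈ {-3, -2, 2, 4}.
The Hessian is diagonal: diag(h_aa, h_bb). Second derivatives: h_aa(-3)=-80, h_aa(1)=16, h_aa(2)=-20; h_bb(-3)=-4200, h_bb(-2)=2880, h_bb(2)=-4800, h_bb(4)=10080.
Local minima occur where both diagonal entries positive: (1, -2), (1, 4). Count: 2.

2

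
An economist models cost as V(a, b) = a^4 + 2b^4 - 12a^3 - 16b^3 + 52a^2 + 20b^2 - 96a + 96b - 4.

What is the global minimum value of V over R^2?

V(a,b) separates as P(a) + Q(b) − 4, so its minimum is min P + min Q − 4.
P'(a) = 4(a - 4)(a - 3)(a - 2) vanishes at a ∈ {2, 3, 4}; Q'(b) = 8(b - 4)(b - 3)(b + 1) vanishes at b ∈ {-1, 3, 4}.
Local minima of P (where P''>0): P(2)=-64, P(4)=-64. Local minima of Q: Q(-1)=-58, Q(4)=192.
So the global minimum of V is P(2) + Q(-1) − 4 = -64 − 58 − 4 = -126, attained at (2, -1).

-126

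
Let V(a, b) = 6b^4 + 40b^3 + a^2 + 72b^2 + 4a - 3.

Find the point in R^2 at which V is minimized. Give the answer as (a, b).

(-2, 0)

V(a,b) separates as P(a) + Q(b) − 3, so its minimum is min P + min Q − 3.
P'(a) = 2a + 4 vanishes at a ∈ {-2}; Q'(b) = 24b(b + 2)(b + 3) vanishes at b ∈ {-3, -2, 0}.
Local minima of P (where P''>0): P(-2)=-4. Local minima of Q: Q(-3)=54, Q(0)=0.
So the global minimum of V is P(-2) + Q(0) − 3 = -4 + 0 − 3 = -7, attained at (-2, 0).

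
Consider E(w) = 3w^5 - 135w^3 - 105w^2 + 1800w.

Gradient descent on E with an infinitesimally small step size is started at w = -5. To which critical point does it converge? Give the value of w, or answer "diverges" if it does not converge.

diverges

E'(w) = 15(w - 5)(w - 2)(w + 3)(w + 4), so E'(-5) = 2100.
Gradient descent moves in the -E' direction, i.e. w is decreasing.
There is no critical point below w=-5, and E' keeps the same sign, so the iterate runs off to −∞.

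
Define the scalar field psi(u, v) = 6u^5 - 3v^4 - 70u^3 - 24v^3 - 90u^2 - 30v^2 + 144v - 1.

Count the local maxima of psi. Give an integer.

psi separates as a function of u plus a function of v, so ∇psi=0 decouples.
∂psi/∂u = 30u(u - 3)(u + 1)(u + 2) = 0 at u ∈ {-2, -1, 0, 3}; ∂psi/∂v = -12(v - 1)(v + 3)(v + 4) = 0 at v ∈ {-4, -3, 1}.
The Hessian is diagonal: diag(psi_uu, psi_vv). Second derivatives: psi_uu(-2)=-300, psi_uu(-1)=120, psi_uu(0)=-180, psi_uu(3)=1800; psi_vv(-4)=-60, psi_vv(-3)=48, psi_vv(1)=-240.
Local maxima occur where both diagonal entries negative: (-2, -4), (-2, 1), (0, -4), (0, 1). Count: 4.

4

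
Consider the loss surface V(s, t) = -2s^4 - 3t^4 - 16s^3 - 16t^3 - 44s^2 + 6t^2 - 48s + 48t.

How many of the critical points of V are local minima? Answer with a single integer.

V separates as a function of s plus a function of t, so ∇V=0 decouples.
∂V/∂s = -8(s + 1)(s + 2)(s + 3) = 0 at s ∈ {-3, -2, -1}; ∂V/∂t = -12(t - 1)(t + 1)(t + 4) = 0 at t ∈ {-4, -1, 1}.
The Hessian is diagonal: diag(V_ss, V_tt). Second derivatives: V_ss(-3)=-16, V_ss(-2)=8, V_ss(-1)=-16; V_tt(-4)=-180, V_tt(-1)=72, V_tt(1)=-120.
Local minima occur where both diagonal entries positive: (-2, -1). Count: 1.

1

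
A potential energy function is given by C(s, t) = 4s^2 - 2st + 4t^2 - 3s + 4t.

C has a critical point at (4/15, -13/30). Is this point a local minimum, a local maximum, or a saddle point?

local minimum

The Hessian of C is constant: H = [[8, -2], [-2, 8]].
det(H) = 8·8 − (-2)² = 60.
det(H) > 0 and tr(H) = 16 > 0, so H is positive definite and the point is a local minimum.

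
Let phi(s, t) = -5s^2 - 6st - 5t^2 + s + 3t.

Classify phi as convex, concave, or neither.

phi is quadratic, so its Hessian is the constant matrix H = [[-10, -6], [-6, -10]].
det(H) = 64, tr(H) = -20.
det(H) > 0 and tr(H) < 0, so H is negative definite everywhere: concave.

concave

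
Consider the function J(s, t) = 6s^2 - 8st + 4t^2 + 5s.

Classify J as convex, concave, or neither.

J is quadratic, so its Hessian is the constant matrix H = [[12, -8], [-8, 8]].
det(H) = 32, tr(H) = 20.
det(H) > 0 and tr(H) > 0, so H is positive definite everywhere: convex.

convex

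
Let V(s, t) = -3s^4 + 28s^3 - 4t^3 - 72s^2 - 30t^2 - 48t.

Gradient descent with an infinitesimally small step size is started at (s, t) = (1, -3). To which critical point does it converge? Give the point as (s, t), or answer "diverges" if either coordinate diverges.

(3, -4)

V is separable, so gradient descent decouples: s follows -∂V/∂s, t follows -∂V/∂t.
∂V/∂s = -12s(s - 4)(s - 3); at s=1 this is -72, so s increases.
∂V/∂t = -12(t + 1)(t + 4); at t=-3 this is 24, so t decreases.
s converges to its nearest critical value 3 (a local min of the s-part); t converges to -4. The iterate converges to (3, -4).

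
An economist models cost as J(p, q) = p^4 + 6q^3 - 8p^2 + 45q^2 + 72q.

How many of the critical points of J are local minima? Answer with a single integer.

J separates as a function of p plus a function of q, so ∇J=0 decouples.
∂J/∂p = 4p(p - 2)(p + 2) = 0 at p ∈ {-2, 0, 2}; ∂J/∂q = 18(q + 1)(q + 4) = 0 at q ∈ {-4, -1}.
The Hessian is diagonal: diag(J_pp, J_qq). Second derivatives: J_pp(-2)=32, J_pp(0)=-16, J_pp(2)=32; J_qq(-4)=-54, J_qq(-1)=54.
Local minima occur where both diagonal entries positive: (-2, -1), (2, -1). Count: 2.

2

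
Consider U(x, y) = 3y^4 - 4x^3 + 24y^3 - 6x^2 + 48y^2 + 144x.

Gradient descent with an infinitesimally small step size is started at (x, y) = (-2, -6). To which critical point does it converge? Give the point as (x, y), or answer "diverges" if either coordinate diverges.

(-4, -4)

U is separable, so gradient descent decouples: x follows -∂U/∂x, y follows -∂U/∂y.
∂U/∂x = -12(x - 3)(x + 4); at x=-2 this is 120, so x decreases.
∂U/∂y = 12y(y + 2)(y + 4); at y=-6 this is -576, so y increases.
x converges to its nearest critical value -4 (a local min of the x-part); y converges to -4. The iterate converges to (-4, -4).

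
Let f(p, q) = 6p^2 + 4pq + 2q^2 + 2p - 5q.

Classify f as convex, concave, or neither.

f is quadratic, so its Hessian is the constant matrix H = [[12, 4], [4, 4]].
det(H) = 32, tr(H) = 16.
det(H) > 0 and tr(H) > 0, so H is positive definite everywhere: convex.

convex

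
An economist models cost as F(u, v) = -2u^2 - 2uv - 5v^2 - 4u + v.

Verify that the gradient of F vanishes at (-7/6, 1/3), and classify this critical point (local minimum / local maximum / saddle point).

local maximum

∇F = (-4u - 2v - 4, -2u - 10v + 1); substituting (-7/6, 1/3) gives ∇F = (0, 0), so (-7/6, 1/3) is indeed a critical point.
The Hessian of F is constant: H = [[-4, -2], [-2, -10]].
det(H) = (-4)·(-10) − (-2)² = 36.
det(H) > 0 and tr(H) = -14 < 0, so H is negative definite and the point is a local maximum.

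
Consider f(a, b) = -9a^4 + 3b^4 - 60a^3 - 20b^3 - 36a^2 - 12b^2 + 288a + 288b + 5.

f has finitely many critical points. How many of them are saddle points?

5

f separates as a function of a plus a function of b, so ∇f=0 decouples.
∂f/∂a = -36(a - 1)(a + 2)(a + 4) = 0 at a ∈ {-4, -2, 1}; ∂f/∂b = 12(b - 4)(b - 3)(b + 2) = 0 at b ∈ {-2, 3, 4}.
The Hessian is diagonal: diag(f_aa, f_bb). Second derivatives: f_aa(-4)=-360, f_aa(-2)=216, f_aa(1)=-540; f_bb(-2)=360, f_bb(3)=-60, f_bb(4)=72.
Saddle points occur where the two diagonal entries have opposite signs: (-4, -2), (-4, 4), (-2, 3), (1, -2), (1, 4). Count: 5.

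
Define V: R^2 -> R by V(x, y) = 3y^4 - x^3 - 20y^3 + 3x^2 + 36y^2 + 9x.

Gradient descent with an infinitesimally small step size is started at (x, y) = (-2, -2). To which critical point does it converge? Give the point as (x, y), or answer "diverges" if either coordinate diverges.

(-1, 0)

V is separable, so gradient descent decouples: x follows -∂V/∂x, y follows -∂V/∂y.
∂V/∂x = -3(x - 3)(x + 1); at x=-2 this is -15, so x increases.
∂V/∂y = 12y(y - 3)(y - 2); at y=-2 this is -480, so y increases.
x converges to its nearest critical value -1 (a local min of the x-part); y converges to 0. The iterate converges to (-1, 0).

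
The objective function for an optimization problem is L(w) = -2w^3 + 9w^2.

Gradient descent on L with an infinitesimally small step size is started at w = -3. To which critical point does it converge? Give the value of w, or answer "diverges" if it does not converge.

L'(w) = -6w(w - 3), so L'(-3) = -108.
Gradient descent moves in the -L' direction, i.e. w is increasing.
The nearest critical point in that direction is w = 0, where L'' = 18 > 0 (a local minimum). The iterate converges there.

0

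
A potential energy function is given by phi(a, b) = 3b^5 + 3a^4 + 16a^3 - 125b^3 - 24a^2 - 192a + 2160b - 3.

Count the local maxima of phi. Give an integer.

phi separates as a function of a plus a function of b, so ∇phi=0 decouples.
∂phi/∂a = 12(a - 2)(a + 2)(a + 4) = 0 at a ∈ {-4, -2, 2}; ∂phi/∂b = 15(b - 4)(b - 3)(b + 3)(b + 4) = 0 at b ∈ {-4, -3, 3, 4}.
The Hessian is diagonal: diag(phi_aa, phi_bb). Second derivatives: phi_aa(-4)=144, phi_aa(-2)=-96, phi_aa(2)=288; phi_bb(-4)=-840, phi_bb(-3)=630, phi_bb(3)=-630, phi_bb(4)=840.
Local maxima occur where both diagonal entries negative: (-2, -4), (-2, 3). Count: 2.

2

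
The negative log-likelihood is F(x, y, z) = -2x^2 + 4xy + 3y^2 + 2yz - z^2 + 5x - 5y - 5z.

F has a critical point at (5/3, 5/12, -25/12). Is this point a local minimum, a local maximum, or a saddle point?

saddle point

The Hessian is constant: H = [[-4, 4, 0], [4, 6, 2], [0, 2, -2]].
Leading principal minors: Δ₁ = -4, Δ₂ = -40, Δ₃ = 96.
The minors fit neither the all-positive nor the alternating-sign pattern, so H is indefinite: a saddle point.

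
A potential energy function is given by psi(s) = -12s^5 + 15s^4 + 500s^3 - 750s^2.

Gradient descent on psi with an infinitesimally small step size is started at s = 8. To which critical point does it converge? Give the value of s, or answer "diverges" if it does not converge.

diverges

psi'(s) = -60s(s - 5)(s - 1)(s + 5), so psi'(8) = -131040.
Gradient descent moves in the -psi' direction, i.e. s is increasing.
There is no critical point above s=8, and psi' keeps the same sign, so the iterate runs off to +∞.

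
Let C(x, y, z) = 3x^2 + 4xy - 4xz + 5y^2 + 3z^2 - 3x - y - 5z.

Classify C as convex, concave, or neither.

convex

C is quadratic, so its Hessian is the constant matrix H = [[6, 4, -4], [4, 10, 0], [-4, 0, 6]].
Leading principal minors: 6, 44, 104.
All positive ⇒ H ≻ 0 ⇒ convex.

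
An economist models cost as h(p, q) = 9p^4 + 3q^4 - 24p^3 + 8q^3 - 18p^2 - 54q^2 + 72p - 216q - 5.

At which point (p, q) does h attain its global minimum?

h(p,q) separates as A(p) + B(q) − 5, so its minimum is min A + min B − 5.
A'(p) = 36(p - 2)(p - 1)(p + 1) vanishes at p ∈ {-1, 1, 2}; B'(q) = 12(q - 3)(q + 2)(q + 3) vanishes at q ∈ {-3, -2, 3}.
Local minima of A (where A''>0): A(-1)=-57, A(2)=24. Local minima of B: B(-3)=189, B(3)=-675.
So the global minimum of h is A(-1) + B(3) − 5 = -57 − 675 − 5 = -737, attained at (-1, 3).

(-1, 3)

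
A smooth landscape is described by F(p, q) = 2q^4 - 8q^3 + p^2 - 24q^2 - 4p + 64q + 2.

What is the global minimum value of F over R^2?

F(p,q) separates as A(p) + B(q) + 2, so its minimum is min A + min B + 2.
A'(p) = 2p - 4 vanishes at p ∈ {2}; B'(q) = 8(q - 4)(q - 1)(q + 2) vanishes at q ∈ {-2, 1, 4}.
Local minima of A (where A''>0): A(2)=-4. Local minima of B: B(-2)=-128, B(4)=-128.
So the global minimum of F is A(2) + B(-2) + 2 = -4 − 128 + 2 = -130, attained at (2, -2).

-130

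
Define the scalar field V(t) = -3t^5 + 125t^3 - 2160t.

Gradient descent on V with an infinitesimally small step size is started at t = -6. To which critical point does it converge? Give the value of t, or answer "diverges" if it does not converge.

-4

V'(t) = -15(t - 4)(t - 3)(t + 3)(t + 4), so V'(-6) = -8100.
Gradient descent moves in the -V' direction, i.e. t is increasing.
The nearest critical point in that direction is t = -4, where V'' = 840 > 0 (a local minimum). The iterate converges there.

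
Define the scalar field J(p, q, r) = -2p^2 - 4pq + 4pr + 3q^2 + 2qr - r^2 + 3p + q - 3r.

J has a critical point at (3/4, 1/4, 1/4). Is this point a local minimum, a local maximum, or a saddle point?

saddle point

The Hessian is constant: H = [[-4, -4, 4], [-4, 6, 2], [4, 2, -2]].
Leading principal minors: Δ₁ = -4, Δ₂ = -40, Δ₃ = -64.
The minors fit neither the all-positive nor the alternating-sign pattern, so H is indefinite: a saddle point.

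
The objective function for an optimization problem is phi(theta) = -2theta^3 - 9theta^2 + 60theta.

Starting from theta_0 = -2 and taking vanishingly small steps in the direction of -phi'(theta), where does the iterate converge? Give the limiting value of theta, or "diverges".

phi'(theta) = -6(theta - 2)(theta + 5), so phi'(-2) = 72.
Gradient descent moves in the -phi' direction, i.e. theta is decreasing.
The nearest critical point in that direction is theta = -5, where phi'' = 42 > 0 (a local minimum). The iterate converges there.

-5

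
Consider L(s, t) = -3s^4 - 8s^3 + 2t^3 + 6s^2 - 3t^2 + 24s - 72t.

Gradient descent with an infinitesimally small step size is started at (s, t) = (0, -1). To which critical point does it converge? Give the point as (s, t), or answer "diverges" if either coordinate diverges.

(-1, 4)

L is separable, so gradient descent decouples: s follows -∂L/∂s, t follows -∂L/∂t.
∂L/∂s = -12(s - 1)(s + 1)(s + 2); at s=0 this is 24, so s decreases.
∂L/∂t = 6(t - 4)(t + 3); at t=-1 this is -60, so t increases.
s converges to its nearest critical value -1 (a local min of the s-part); t converges to 4. The iterate converges to (-1, 4).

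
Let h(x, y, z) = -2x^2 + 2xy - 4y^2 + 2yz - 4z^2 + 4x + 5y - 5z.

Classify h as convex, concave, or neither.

concave

h is quadratic, so its Hessian is the constant matrix H = [[-4, 2, 0], [2, -8, 2], [0, 2, -8]].
Leading principal minors: -4, 28, -208.
Signs alternate −, +, − ⇒ H ≺ 0 ⇒ concave.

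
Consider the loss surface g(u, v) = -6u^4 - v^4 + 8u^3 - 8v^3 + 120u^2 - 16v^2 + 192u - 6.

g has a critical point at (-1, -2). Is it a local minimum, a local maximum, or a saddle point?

local minimum

The mixed partial ∂²g/∂u∂v is 0, so the Hessian at any point is diag(g_uu, g_vv) = diag(24(-3u^2 + 2u + 10), -4(3v^2 + 12v + 8)).
At (-1, -2): H = diag(120, 16).
Both eigenvalues are positive, so H is positive definite: a local minimum.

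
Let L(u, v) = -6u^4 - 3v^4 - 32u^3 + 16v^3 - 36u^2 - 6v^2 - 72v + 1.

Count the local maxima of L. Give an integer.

4

L separates as a function of u plus a function of v, so ∇L=0 decouples.
∂L/∂u = -24u(u + 1)(u + 3) = 0 at u ∈ {-3, -1, 0}; ∂L/∂v = -12(v - 3)(v - 2)(v + 1) = 0 at v ∈ {-1, 2, 3}.
The Hessian is diagonal: diag(L_uu, L_vv). Second derivatives: L_uu(-3)=-144, L_uu(-1)=48, L_uu(0)=-72; L_vv(-1)=-144, L_vv(2)=36, L_vv(3)=-48.
Local maxima occur where both diagonal entries negative: (-3, -1), (-3, 3), (0, -1), (0, 3). Count: 4.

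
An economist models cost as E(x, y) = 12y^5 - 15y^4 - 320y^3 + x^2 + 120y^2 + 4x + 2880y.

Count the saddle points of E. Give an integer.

2

E separates as a function of x plus a function of y, so ∇E=0 decouples.
∂E/∂x = 2(x + 2) = 0 at x ∈ {-2}; ∂E/∂y = 60(y - 4)(y - 2)(y + 2)(y + 3) = 0 at y ∈ {-3, -2, 2, 4}.
The Hessian is diagonal: diag(E_xx, E_yy). Second derivatives: E_xx(-2)=2; E_yy(-3)=-2100, E_yy(-2)=1440, E_yy(2)=-2400, E_yy(4)=5040.
Saddle points occur where the two diagonal entries have opposite signs: (-2, -3), (-2, 2). Count: 2.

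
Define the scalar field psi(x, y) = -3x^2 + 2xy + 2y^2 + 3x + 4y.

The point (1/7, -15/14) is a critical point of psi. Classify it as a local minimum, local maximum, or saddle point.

The Hessian of psi is constant: H = [[-6, 2], [2, 4]].
det(H) = (-6)·4 − 2² = -28.
Since det(H) < 0, H is indefinite and the critical point is a saddle point.

saddle point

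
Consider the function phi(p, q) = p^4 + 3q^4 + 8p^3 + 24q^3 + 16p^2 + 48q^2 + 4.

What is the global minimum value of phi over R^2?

4

phi(p,q) separates as A(p) + B(q) + 4, so its minimum is min A + min B + 4.
A'(p) = 4p(p + 2)(p + 4) vanishes at p ∈ {-4, -2, 0}; B'(q) = 12q(q + 2)(q + 4) vanishes at q ∈ {-4, -2, 0}.
Local minima of A (where A''>0): A(-4)=0, A(0)=0. Local minima of B: B(-4)=0, B(0)=0.
So the global minimum of phi is A(-4) + B(-4) + 4 = 0 + 0 + 4 = 4, attained at (-4, -4).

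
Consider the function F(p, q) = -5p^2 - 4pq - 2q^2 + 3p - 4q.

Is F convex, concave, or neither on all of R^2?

F is quadratic, so its Hessian is the constant matrix H = [[-10, -4], [-4, -4]].
det(H) = 24, tr(H) = -14.
det(H) > 0 and tr(H) < 0, so H is negative definite everywhere: concave.

concave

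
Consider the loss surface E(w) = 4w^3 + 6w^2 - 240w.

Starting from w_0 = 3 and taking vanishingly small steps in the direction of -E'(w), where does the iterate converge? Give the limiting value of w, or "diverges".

4

E'(w) = 12(w - 4)(w + 5), so E'(3) = -96.
Gradient descent moves in the -E' direction, i.e. w is increasing.
The nearest critical point in that direction is w = 4, where E'' = 108 > 0 (a local minimum). The iterate converges there.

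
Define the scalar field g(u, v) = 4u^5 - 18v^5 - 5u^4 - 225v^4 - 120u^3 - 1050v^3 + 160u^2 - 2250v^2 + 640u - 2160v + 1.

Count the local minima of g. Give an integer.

g separates as a function of u plus a function of v, so ∇g=0 decouples.
∂g/∂u = 20(u - 4)(u - 2)(u + 1)(u + 4) = 0 at u ∈ {-4, -1, 2, 4}; ∂g/∂v = -90(v + 1)(v + 2)(v + 3)(v + 4) = 0 at v ∈ {-4, -3, -2, -1}.
The Hessian is diagonal: diag(g_uu, g_vv). Second derivatives: g_uu(-4)=-2880, g_uu(-1)=900, g_uu(2)=-720, g_uu(4)=1600; g_vv(-4)=540, g_vv(-3)=-180, g_vv(-2)=180, g_vv(-1)=-540.
Local minima occur where both diagonal entries positive: (-1, -4), (-1, -2), (4, -4), (4, -2). Count: 4.

4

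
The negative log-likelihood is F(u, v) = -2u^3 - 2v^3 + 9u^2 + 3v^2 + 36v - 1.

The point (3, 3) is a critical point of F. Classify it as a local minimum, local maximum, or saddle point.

The mixed partial ∂²F/∂u∂v is 0, so the Hessian at any point is diag(F_uu, F_vv) = diag(6(-2u + 3), 6(-2v + 1)).
At (3, 3): H = diag(-18, -30).
Both eigenvalues are negative, so H is negative definite: a local maximum.

local maximum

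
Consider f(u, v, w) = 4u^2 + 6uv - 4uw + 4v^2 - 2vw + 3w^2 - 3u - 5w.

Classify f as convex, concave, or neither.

convex

f is quadratic, so its Hessian is the constant matrix H = [[8, 6, -4], [6, 8, -2], [-4, -2, 6]].
Leading principal minors: 8, 28, 104.
All positive ⇒ H ≻ 0 ⇒ convex.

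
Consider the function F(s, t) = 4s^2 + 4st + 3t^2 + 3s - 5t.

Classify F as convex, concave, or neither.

convex

F is quadratic, so its Hessian is the constant matrix H = [[8, 4], [4, 6]].
det(H) = 32, tr(H) = 14.
det(H) > 0 and tr(H) > 0, so H is positive definite everywhere: convex.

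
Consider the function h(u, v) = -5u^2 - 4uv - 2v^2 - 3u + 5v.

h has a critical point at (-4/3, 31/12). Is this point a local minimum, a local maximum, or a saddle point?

The Hessian of h is constant: H = [[-10, -4], [-4, -4]].
det(H) = (-10)·(-4) − (-4)² = 24.
det(H) > 0 and tr(H) = -14 < 0, so H is negative definite and the point is a local maximum.

local maximum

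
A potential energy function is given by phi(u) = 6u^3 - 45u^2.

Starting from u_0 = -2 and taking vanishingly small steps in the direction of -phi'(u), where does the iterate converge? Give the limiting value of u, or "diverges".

phi'(u) = 18u(u - 5), so phi'(-2) = 252.
Gradient descent moves in the -phi' direction, i.e. u is decreasing.
There is no critical point below u=-2, and phi' keeps the same sign, so the iterate runs off to −∞.

diverges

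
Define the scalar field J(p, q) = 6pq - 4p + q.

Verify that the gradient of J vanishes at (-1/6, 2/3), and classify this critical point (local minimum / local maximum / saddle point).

saddle point

∇J = (6q - 4, 6p + 1); substituting (-1/6, 2/3) gives ∇J = (0, 0), so (-1/6, 2/3) is indeed a critical point.
The Hessian of J is constant: H = [[0, 6], [6, 0]].
det(H) = 0·0 − 6² = -36.
Since det(H) < 0, H is indefinite and the critical point is a saddle point.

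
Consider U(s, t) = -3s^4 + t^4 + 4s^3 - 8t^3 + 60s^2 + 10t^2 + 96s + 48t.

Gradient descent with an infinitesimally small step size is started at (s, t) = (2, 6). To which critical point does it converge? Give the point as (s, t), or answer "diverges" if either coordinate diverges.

U is separable, so gradient descent decouples: s follows -∂U/∂s, t follows -∂U/∂t.
∂U/∂s = -12(s - 4)(s + 1)(s + 2); at s=2 this is 288, so s decreases.
∂U/∂t = 4(t - 4)(t - 3)(t + 1); at t=6 this is 168, so t decreases.
s converges to its nearest critical value -1 (a local min of the s-part); t converges to 4. The iterate converges to (-1, 4).

(-1, 4)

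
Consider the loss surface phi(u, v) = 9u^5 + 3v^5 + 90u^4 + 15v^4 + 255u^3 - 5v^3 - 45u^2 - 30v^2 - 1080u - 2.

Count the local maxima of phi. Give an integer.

phi separates as a function of u plus a function of v, so ∇phi=0 decouples.
∂phi/∂u = 45(u - 1)(u + 2)(u + 3)(u + 4) = 0 at u ∈ {-4, -3, -2, 1}; ∂phi/∂v = 15v(v - 1)(v + 1)(v + 4) = 0 at v ∈ {-4, -1, 0, 1}.
The Hessian is diagonal: diag(phi_uu, phi_vv). Second derivatives: phi_uu(-4)=-450, phi_uu(-3)=180, phi_uu(-2)=-270, phi_uu(1)=2700; phi_vv(-4)=-900, phi_vv(-1)=90, phi_vv(0)=-60, phi_vv(1)=150.
Local maxima occur where both diagonal entries negative: (-4, -4), (-4, 0), (-2, -4), (-2, 0). Count: 4.

4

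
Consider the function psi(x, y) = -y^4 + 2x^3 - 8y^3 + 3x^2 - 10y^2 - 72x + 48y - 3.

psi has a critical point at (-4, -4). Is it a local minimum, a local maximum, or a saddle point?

The mixed partial ∂²psi/∂x∂y is 0, so the Hessian at any point is diag(psi_xx, psi_yy) = diag(6(2x + 1), -4(3y^2 + 12y + 5)).
At (-4, -4): H = diag(-42, -20).
Both eigenvalues are negative, so H is negative definite: a local maximum.

local maximum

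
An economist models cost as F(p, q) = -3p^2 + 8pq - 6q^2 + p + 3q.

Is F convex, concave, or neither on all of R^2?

F is quadratic, so its Hessian is the constant matrix H = [[-6, 8], [8, -12]].
det(H) = 8, tr(H) = -18.
det(H) > 0 and tr(H) < 0, so H is negative definite everywhere: concave.

concave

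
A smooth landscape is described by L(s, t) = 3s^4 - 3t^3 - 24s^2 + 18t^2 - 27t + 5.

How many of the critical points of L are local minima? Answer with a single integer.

2

L separates as a function of s plus a function of t, so ∇L=0 decouples.
∂L/∂s = 12s(s - 2)(s + 2) = 0 at s ∈ {-2, 0, 2}; ∂L/∂t = -9(t - 3)(t - 1) = 0 at t ∈ {1, 3}.
The Hessian is diagonal: diag(L_ss, L_tt). Second derivatives: L_ss(-2)=96, L_ss(0)=-48, L_ss(2)=96; L_tt(1)=18, L_tt(3)=-18.
Local minima occur where both diagonal entries positive: (-2, 1), (2, 1). Count: 2.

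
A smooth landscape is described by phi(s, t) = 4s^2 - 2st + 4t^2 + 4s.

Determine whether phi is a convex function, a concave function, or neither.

phi is quadratic, so its Hessian is the constant matrix H = [[8, -2], [-2, 8]].
det(H) = 60, tr(H) = 16.
det(H) > 0 and tr(H) > 0, so H is positive definite everywhere: convex.

convex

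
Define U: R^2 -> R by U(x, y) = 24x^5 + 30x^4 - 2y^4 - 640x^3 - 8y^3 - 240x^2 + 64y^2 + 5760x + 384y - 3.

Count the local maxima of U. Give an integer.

4

U separates as a function of x plus a function of y, so ∇U=0 decouples.
∂U/∂x = 120(x - 3)(x - 2)(x + 2)(x + 4) = 0 at x ∈ {-4, -2, 2, 3}; ∂U/∂y = -8(y - 4)(y + 3)(y + 4) = 0 at y ∈ {-4, -3, 4}.
The Hessian is diagonal: diag(U_xx, U_yy). Second derivatives: U_xx(-4)=-10080, U_xx(-2)=4800, U_xx(2)=-2880, U_xx(3)=4200; U_yy(-4)=-64, U_yy(-3)=56, U_yy(4)=-448.
Local maxima occur where both diagonal entries negative: (-4, -4), (-4, 4), (2, -4), (2, 4). Count: 4.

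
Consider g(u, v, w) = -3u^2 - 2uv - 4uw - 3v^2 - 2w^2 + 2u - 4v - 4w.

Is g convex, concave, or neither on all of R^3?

concave

g is quadratic, so its Hessian is the constant matrix H = [[-6, -2, -4], [-2, -6, 0], [-4, 0, -4]].
Leading principal minors: -6, 32, -32.
Signs alternate −, +, − ⇒ H ≺ 0 ⇒ concave.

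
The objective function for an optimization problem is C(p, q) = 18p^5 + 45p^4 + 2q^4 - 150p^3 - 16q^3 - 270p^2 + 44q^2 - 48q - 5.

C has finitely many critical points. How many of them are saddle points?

C separates as a function of p plus a function of q, so ∇C=0 decouples.
∂C/∂p = 90p(p - 2)(p + 1)(p + 3) = 0 at p ∈ {-3, -1, 0, 2}; ∂C/∂q = 8(q - 3)(q - 2)(q - 1) = 0 at q ∈ {1, 2, 3}.
The Hessian is diagonal: diag(C_pp, C_qq). Second derivatives: C_pp(-3)=-2700, C_pp(-1)=540, C_pp(0)=-540, C_pp(2)=2700; C_qq(1)=16, C_qq(2)=-8, C_qq(3)=16.
Saddle points occur where the two diagonal entries have opposite signs: (-3, 1), (-3, 3), (-1, 2), (0, 1), (0, 3), (2, 2). Count: 6.

6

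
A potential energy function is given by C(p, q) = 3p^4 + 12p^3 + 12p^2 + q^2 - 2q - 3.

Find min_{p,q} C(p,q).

C(p,q) separates as A(p) + B(q) − 3, so its minimum is min A + min B − 3.
A'(p) = 12p(p + 1)(p + 2) vanishes at p ∈ {-2, -1, 0}; B'(q) = 2q - 2 vanishes at q ∈ {1}.
Local minima of A (where A''>0): A(-2)=0, A(0)=0. Local minima of B: B(1)=-1.
So the global minimum of C is A(-2) + B(1) − 3 = 0 − 1 − 3 = -4, attained at (-2, 1).

-4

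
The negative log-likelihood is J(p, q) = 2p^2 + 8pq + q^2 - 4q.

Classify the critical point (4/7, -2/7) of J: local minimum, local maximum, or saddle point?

saddle point

The Hessian of J is constant: H = [[4, 8], [8, 2]].
det(H) = 4·2 − 8² = -56.
Since det(H) < 0, H is indefinite and the critical point is a saddle point.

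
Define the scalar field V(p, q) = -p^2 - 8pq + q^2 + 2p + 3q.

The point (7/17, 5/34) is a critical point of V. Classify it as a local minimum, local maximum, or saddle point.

saddle point

The Hessian of V is constant: H = [[-2, -8], [-8, 2]].
det(H) = (-2)·2 − (-8)² = -68.
Since det(H) < 0, H is indefinite and the critical point is a saddle point.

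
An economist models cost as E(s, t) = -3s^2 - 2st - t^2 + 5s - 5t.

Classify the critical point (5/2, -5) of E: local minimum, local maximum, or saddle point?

The Hessian of E is constant: H = [[-6, -2], [-2, -2]].
det(H) = (-6)·(-2) − (-2)² = 8.
det(H) > 0 and tr(H) = -8 < 0, so H is negative definite and the point is a local maximum.

local maximum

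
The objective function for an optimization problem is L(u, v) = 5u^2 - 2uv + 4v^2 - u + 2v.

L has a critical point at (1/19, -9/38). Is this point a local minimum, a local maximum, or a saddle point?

The Hessian of L is constant: H = [[10, -2], [-2, 8]].
det(H) = 10·8 − (-2)² = 76.
det(H) > 0 and tr(H) = 18 > 0, so H is positive definite and the point is a local minimum.

local minimum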